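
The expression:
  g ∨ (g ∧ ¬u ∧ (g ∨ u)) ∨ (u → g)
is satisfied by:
  {g: True, u: False}
  {u: False, g: False}
  {u: True, g: True}


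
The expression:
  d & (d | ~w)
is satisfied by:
  {d: True}


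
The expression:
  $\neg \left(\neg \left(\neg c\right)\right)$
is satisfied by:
  {c: False}


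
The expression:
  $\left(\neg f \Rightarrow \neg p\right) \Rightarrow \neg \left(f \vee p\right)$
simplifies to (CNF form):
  $\neg f$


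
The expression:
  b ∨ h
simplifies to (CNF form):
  b ∨ h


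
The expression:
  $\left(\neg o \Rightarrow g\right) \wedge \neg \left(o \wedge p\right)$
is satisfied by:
  {g: True, o: False, p: False}
  {g: True, p: True, o: False}
  {g: True, o: True, p: False}
  {o: True, p: False, g: False}


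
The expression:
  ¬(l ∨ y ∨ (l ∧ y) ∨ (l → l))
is never true.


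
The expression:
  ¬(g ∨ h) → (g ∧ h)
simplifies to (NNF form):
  g ∨ h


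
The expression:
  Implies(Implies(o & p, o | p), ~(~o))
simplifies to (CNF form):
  o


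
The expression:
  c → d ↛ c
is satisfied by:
  {c: False}


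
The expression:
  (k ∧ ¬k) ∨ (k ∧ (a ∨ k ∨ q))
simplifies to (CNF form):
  k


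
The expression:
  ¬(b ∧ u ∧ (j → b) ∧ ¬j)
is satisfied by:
  {j: True, u: False, b: False}
  {u: False, b: False, j: False}
  {j: True, b: True, u: False}
  {b: True, u: False, j: False}
  {j: True, u: True, b: False}
  {u: True, j: False, b: False}
  {j: True, b: True, u: True}


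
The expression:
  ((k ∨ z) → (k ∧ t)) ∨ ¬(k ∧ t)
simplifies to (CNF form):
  True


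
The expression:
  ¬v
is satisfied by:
  {v: False}


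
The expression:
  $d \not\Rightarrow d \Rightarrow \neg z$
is always true.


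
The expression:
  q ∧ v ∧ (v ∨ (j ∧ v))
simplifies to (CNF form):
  q ∧ v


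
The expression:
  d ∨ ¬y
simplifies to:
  d ∨ ¬y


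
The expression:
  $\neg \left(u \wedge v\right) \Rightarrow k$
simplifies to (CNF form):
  $\left(k \vee u\right) \wedge \left(k \vee v\right)$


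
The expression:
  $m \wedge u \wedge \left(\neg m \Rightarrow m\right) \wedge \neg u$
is never true.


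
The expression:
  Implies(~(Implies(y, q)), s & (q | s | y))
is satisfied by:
  {q: True, s: True, y: False}
  {q: True, s: False, y: False}
  {s: True, q: False, y: False}
  {q: False, s: False, y: False}
  {y: True, q: True, s: True}
  {y: True, q: True, s: False}
  {y: True, s: True, q: False}


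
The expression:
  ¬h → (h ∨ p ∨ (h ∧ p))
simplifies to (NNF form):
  h ∨ p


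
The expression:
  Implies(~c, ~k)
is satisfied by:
  {c: True, k: False}
  {k: False, c: False}
  {k: True, c: True}


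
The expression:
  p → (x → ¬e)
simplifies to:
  ¬e ∨ ¬p ∨ ¬x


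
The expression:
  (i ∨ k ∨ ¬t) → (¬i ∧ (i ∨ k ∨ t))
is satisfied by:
  {k: True, t: True, i: False}
  {k: True, t: False, i: False}
  {t: True, k: False, i: False}


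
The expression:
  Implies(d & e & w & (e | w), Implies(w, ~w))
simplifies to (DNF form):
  ~d | ~e | ~w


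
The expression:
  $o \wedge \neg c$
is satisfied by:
  {o: True, c: False}


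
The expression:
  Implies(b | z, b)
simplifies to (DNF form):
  b | ~z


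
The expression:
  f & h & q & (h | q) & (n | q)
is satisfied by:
  {h: True, f: True, q: True}


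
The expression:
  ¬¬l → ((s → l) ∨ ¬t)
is always true.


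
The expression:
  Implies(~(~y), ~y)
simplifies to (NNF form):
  ~y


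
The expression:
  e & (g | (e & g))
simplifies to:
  e & g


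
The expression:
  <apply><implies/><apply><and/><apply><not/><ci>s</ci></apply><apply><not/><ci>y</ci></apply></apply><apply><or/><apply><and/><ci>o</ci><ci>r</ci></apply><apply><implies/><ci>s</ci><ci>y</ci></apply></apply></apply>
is always true.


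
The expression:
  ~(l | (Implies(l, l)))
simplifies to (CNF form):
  False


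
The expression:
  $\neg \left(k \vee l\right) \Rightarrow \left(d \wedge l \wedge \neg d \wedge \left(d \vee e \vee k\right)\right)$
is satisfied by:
  {k: True, l: True}
  {k: True, l: False}
  {l: True, k: False}


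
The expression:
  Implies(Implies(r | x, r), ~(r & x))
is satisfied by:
  {x: False, r: False}
  {r: True, x: False}
  {x: True, r: False}


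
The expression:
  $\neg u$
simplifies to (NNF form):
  $\neg u$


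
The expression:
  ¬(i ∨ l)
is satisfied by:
  {i: False, l: False}


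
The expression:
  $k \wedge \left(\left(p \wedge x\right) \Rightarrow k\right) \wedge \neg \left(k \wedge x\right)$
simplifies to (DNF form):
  $k \wedge \neg x$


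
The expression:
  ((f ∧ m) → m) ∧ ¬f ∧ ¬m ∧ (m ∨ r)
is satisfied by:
  {r: True, f: False, m: False}


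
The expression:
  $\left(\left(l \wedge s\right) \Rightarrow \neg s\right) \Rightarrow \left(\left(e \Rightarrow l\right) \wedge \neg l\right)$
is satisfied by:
  {s: True, e: False, l: False}
  {e: False, l: False, s: False}
  {l: True, s: True, e: False}
  {l: True, e: True, s: True}


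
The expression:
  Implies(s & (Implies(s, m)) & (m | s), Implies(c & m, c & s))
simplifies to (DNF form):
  True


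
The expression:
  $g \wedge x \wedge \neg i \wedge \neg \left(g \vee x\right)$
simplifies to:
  $\text{False}$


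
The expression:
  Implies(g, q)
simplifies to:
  q | ~g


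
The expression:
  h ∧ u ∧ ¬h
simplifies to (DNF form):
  False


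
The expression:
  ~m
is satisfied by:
  {m: False}


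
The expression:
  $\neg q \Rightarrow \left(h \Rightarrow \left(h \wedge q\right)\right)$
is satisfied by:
  {q: True, h: False}
  {h: False, q: False}
  {h: True, q: True}


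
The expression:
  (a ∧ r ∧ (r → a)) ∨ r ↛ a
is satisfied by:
  {r: True}


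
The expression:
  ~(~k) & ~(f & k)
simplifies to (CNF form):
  k & ~f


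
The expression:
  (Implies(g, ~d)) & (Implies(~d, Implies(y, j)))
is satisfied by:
  {j: True, g: False, d: False, y: False}
  {y: False, g: False, j: False, d: False}
  {y: True, j: True, g: False, d: False}
  {j: True, g: True, y: False, d: False}
  {g: True, y: False, j: False, d: False}
  {y: True, g: True, j: True, d: False}
  {d: True, j: True, y: False, g: False}
  {d: True, y: False, g: False, j: False}
  {d: True, j: True, y: True, g: False}
  {d: True, y: True, g: False, j: False}


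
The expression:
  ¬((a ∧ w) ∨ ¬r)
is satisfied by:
  {r: True, w: False, a: False}
  {r: True, a: True, w: False}
  {r: True, w: True, a: False}


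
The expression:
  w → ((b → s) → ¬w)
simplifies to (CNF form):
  (b ∨ ¬w) ∧ (¬s ∨ ¬w)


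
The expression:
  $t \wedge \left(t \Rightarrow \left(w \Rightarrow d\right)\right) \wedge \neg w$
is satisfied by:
  {t: True, w: False}


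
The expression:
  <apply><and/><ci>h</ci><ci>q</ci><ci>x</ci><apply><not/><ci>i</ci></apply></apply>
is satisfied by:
  {h: True, x: True, q: True, i: False}


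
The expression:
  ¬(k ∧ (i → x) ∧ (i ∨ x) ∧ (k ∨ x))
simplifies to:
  ¬k ∨ ¬x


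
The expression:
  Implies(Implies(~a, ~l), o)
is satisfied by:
  {o: True, l: True, a: False}
  {o: True, a: False, l: False}
  {o: True, l: True, a: True}
  {o: True, a: True, l: False}
  {l: True, a: False, o: False}


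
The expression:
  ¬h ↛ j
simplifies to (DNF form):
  j ∨ ¬h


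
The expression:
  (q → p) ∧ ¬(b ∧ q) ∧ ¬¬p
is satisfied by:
  {p: True, q: False, b: False}
  {p: True, b: True, q: False}
  {p: True, q: True, b: False}


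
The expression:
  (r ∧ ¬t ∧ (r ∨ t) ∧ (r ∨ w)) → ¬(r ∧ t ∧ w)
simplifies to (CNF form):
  True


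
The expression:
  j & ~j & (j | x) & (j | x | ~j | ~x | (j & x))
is never true.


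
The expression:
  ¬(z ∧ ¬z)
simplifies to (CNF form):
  True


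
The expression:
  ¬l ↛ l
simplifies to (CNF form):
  True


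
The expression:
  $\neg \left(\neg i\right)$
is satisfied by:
  {i: True}


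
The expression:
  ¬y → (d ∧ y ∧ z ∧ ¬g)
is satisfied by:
  {y: True}


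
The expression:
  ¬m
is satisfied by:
  {m: False}


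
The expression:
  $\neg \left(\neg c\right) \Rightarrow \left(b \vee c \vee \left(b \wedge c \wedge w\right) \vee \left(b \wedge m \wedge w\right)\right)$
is always true.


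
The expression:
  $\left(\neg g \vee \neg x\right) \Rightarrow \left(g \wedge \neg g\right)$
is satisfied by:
  {x: True, g: True}


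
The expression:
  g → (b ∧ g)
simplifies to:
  b ∨ ¬g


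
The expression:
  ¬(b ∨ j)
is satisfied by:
  {j: False, b: False}


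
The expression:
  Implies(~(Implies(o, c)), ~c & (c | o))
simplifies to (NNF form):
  True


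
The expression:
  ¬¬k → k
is always true.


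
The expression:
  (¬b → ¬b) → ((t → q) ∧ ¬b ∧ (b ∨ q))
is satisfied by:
  {q: True, b: False}


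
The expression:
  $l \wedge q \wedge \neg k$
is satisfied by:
  {q: True, l: True, k: False}


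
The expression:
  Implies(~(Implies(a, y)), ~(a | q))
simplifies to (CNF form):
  y | ~a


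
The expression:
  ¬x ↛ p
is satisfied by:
  {x: False, p: False}


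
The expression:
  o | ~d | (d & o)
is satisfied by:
  {o: True, d: False}
  {d: False, o: False}
  {d: True, o: True}


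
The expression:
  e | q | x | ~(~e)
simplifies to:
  e | q | x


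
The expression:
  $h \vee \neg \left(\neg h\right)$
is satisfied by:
  {h: True}


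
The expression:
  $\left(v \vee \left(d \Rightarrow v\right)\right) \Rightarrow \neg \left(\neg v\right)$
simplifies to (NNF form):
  $d \vee v$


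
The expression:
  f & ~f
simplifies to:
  False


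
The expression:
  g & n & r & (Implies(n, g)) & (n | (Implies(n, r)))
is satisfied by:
  {r: True, g: True, n: True}


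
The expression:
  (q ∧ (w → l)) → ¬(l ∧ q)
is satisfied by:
  {l: False, q: False}
  {q: True, l: False}
  {l: True, q: False}


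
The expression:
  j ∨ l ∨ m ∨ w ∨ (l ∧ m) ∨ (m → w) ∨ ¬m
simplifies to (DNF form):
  True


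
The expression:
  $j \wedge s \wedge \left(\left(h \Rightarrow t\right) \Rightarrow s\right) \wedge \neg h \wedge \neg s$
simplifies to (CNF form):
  $\text{False}$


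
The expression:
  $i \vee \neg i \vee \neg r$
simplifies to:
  $\text{True}$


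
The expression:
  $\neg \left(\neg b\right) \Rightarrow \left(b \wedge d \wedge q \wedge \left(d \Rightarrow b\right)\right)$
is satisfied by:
  {d: True, q: True, b: False}
  {d: True, q: False, b: False}
  {q: True, d: False, b: False}
  {d: False, q: False, b: False}
  {b: True, d: True, q: True}


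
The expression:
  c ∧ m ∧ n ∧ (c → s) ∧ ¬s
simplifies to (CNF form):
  False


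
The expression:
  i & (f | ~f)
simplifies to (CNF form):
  i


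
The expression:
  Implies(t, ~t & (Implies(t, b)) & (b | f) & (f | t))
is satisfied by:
  {t: False}


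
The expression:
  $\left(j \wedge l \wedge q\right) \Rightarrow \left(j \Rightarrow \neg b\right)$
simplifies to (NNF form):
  $\neg b \vee \neg j \vee \neg l \vee \neg q$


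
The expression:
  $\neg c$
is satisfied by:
  {c: False}


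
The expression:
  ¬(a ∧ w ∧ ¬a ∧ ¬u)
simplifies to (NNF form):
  True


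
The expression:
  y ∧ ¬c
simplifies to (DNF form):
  y ∧ ¬c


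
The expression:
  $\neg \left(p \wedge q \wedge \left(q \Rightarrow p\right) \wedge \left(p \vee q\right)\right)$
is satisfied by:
  {p: False, q: False}
  {q: True, p: False}
  {p: True, q: False}


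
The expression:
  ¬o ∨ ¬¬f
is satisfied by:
  {f: True, o: False}
  {o: False, f: False}
  {o: True, f: True}


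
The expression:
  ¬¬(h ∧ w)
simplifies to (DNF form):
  h ∧ w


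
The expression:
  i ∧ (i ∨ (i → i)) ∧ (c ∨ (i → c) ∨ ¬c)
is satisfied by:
  {i: True}


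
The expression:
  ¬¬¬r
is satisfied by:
  {r: False}


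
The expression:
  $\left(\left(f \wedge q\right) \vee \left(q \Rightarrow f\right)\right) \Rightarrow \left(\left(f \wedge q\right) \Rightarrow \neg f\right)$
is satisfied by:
  {q: False, f: False}
  {f: True, q: False}
  {q: True, f: False}


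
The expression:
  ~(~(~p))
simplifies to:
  ~p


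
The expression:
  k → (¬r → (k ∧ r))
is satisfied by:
  {r: True, k: False}
  {k: False, r: False}
  {k: True, r: True}


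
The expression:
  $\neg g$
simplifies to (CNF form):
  $\neg g$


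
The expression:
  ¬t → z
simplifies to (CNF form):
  t ∨ z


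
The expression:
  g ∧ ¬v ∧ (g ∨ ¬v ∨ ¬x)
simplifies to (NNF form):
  g ∧ ¬v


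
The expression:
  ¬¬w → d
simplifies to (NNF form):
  d ∨ ¬w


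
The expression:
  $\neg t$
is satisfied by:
  {t: False}


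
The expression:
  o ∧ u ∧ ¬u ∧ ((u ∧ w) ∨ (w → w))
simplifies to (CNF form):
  False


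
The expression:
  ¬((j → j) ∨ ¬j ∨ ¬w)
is never true.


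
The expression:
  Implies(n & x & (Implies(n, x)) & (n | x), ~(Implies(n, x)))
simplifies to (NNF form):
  ~n | ~x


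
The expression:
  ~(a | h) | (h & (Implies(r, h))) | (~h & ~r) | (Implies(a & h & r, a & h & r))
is always true.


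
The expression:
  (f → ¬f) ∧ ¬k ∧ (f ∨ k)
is never true.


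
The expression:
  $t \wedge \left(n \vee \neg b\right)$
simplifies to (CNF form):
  $t \wedge \left(n \vee \neg b\right)$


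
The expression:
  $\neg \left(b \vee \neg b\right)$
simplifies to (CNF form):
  $\text{False}$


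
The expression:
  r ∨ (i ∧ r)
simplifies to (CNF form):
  r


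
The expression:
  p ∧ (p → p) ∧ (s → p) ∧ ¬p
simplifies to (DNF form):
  False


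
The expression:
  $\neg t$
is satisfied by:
  {t: False}


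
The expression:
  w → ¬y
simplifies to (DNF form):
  ¬w ∨ ¬y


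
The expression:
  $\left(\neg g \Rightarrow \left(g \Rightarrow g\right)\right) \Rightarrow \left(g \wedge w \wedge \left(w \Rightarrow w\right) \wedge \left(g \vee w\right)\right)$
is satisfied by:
  {w: True, g: True}


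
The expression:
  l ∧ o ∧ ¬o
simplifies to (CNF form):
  False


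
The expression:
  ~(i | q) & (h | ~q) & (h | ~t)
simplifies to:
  ~i & ~q & (h | ~t)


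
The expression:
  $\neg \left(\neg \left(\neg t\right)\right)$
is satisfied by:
  {t: False}


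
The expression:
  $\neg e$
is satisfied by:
  {e: False}


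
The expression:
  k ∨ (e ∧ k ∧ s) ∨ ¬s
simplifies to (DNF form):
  k ∨ ¬s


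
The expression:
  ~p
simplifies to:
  ~p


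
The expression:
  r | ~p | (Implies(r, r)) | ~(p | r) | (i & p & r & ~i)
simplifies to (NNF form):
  True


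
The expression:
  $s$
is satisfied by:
  {s: True}


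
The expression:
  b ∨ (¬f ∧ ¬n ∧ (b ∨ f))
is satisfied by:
  {b: True}


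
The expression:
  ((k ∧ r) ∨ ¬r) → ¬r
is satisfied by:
  {k: False, r: False}
  {r: True, k: False}
  {k: True, r: False}


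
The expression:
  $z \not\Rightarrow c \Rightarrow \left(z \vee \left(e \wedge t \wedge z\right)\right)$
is always true.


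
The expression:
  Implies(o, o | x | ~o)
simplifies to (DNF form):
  True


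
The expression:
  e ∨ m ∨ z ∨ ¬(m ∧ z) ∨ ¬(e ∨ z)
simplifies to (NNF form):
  True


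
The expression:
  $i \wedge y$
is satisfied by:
  {i: True, y: True}


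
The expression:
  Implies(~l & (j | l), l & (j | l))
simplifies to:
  l | ~j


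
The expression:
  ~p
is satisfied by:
  {p: False}


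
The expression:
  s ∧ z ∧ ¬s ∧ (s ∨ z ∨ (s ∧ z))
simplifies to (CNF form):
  False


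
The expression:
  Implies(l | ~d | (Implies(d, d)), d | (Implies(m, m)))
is always true.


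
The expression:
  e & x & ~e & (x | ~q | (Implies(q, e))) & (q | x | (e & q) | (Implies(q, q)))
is never true.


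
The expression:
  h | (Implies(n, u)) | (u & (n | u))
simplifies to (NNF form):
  h | u | ~n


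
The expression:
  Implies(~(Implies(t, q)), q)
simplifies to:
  q | ~t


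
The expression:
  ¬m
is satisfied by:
  {m: False}


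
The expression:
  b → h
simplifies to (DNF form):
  h ∨ ¬b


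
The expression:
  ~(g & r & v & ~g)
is always true.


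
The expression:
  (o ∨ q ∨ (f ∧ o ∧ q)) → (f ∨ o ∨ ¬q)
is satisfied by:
  {o: True, f: True, q: False}
  {o: True, f: False, q: False}
  {f: True, o: False, q: False}
  {o: False, f: False, q: False}
  {o: True, q: True, f: True}
  {o: True, q: True, f: False}
  {q: True, f: True, o: False}


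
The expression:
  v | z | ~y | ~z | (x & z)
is always true.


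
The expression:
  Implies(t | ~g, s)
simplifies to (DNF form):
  s | (g & ~t)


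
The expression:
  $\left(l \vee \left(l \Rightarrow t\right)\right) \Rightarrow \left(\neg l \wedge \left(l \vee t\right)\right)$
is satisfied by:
  {t: True, l: False}


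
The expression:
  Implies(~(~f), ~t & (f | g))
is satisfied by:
  {t: False, f: False}
  {f: True, t: False}
  {t: True, f: False}


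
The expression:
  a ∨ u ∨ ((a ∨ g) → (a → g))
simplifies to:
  True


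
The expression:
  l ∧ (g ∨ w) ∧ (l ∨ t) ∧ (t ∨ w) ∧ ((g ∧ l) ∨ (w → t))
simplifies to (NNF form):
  l ∧ (g ∨ t) ∧ (g ∨ w) ∧ (t ∨ w)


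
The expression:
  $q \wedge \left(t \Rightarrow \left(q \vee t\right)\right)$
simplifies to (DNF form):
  $q$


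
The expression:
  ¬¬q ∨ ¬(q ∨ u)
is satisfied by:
  {q: True, u: False}
  {u: False, q: False}
  {u: True, q: True}


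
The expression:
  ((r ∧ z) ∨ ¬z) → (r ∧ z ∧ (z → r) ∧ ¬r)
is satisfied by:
  {z: True, r: False}


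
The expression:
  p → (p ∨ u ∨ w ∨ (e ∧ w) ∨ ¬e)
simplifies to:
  True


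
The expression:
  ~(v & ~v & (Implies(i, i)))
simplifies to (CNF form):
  True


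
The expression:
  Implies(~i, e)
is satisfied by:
  {i: True, e: True}
  {i: True, e: False}
  {e: True, i: False}


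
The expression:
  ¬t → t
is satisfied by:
  {t: True}


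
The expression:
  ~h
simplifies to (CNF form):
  ~h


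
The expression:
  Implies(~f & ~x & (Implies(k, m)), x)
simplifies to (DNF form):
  f | x | (k & ~m)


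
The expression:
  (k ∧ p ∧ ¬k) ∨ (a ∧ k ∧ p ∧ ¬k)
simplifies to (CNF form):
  False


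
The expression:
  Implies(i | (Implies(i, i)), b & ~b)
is never true.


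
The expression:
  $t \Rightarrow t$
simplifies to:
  $\text{True}$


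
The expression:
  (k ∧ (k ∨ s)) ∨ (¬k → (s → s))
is always true.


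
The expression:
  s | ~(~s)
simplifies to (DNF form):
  s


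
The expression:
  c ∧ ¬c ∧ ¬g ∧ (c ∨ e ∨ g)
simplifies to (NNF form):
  False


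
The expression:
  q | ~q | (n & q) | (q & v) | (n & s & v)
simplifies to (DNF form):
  True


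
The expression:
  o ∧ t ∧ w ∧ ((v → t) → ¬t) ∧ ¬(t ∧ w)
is never true.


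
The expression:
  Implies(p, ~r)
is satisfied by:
  {p: False, r: False}
  {r: True, p: False}
  {p: True, r: False}


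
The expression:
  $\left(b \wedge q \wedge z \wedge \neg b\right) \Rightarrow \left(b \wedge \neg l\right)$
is always true.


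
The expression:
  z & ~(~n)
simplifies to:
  n & z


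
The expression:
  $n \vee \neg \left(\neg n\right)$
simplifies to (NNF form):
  $n$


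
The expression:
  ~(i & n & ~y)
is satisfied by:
  {y: True, i: False, n: False}
  {i: False, n: False, y: False}
  {y: True, n: True, i: False}
  {n: True, i: False, y: False}
  {y: True, i: True, n: False}
  {i: True, y: False, n: False}
  {y: True, n: True, i: True}


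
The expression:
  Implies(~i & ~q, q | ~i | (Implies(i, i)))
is always true.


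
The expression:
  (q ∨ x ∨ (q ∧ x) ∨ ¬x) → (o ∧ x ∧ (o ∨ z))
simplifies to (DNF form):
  o ∧ x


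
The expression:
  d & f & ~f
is never true.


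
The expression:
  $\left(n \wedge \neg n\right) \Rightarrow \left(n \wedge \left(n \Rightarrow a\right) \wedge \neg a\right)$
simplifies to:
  $\text{True}$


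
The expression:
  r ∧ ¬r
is never true.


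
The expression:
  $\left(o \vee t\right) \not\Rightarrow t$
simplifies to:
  $o \wedge \neg t$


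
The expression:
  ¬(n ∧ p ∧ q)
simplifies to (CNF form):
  ¬n ∨ ¬p ∨ ¬q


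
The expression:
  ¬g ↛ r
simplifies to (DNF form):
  r ∨ ¬g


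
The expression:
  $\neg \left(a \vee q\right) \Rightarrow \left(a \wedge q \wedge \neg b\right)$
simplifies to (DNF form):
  $a \vee q$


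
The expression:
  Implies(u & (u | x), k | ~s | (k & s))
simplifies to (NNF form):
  k | ~s | ~u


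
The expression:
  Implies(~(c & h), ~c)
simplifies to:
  h | ~c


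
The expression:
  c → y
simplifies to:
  y ∨ ¬c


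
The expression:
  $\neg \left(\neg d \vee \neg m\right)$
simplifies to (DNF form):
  $d \wedge m$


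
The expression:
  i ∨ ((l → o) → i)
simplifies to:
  i ∨ (l ∧ ¬o)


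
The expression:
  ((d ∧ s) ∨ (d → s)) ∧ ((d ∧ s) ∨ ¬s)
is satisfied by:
  {s: False, d: False}
  {d: True, s: True}


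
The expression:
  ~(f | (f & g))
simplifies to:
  ~f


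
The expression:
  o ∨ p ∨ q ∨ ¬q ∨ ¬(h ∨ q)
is always true.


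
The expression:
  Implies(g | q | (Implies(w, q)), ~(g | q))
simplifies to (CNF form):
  ~g & ~q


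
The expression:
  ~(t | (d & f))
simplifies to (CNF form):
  ~t & (~d | ~f)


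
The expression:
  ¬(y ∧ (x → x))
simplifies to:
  ¬y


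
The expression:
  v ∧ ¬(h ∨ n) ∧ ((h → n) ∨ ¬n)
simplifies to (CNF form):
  v ∧ ¬h ∧ ¬n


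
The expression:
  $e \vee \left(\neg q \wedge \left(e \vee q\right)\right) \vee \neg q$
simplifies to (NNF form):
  $e \vee \neg q$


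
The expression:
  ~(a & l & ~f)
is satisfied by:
  {f: True, l: False, a: False}
  {l: False, a: False, f: False}
  {a: True, f: True, l: False}
  {a: True, l: False, f: False}
  {f: True, l: True, a: False}
  {l: True, f: False, a: False}
  {a: True, l: True, f: True}


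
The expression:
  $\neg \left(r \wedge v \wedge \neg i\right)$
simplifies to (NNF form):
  $i \vee \neg r \vee \neg v$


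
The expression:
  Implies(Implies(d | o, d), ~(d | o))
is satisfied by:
  {d: False}


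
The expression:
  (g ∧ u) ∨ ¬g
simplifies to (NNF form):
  u ∨ ¬g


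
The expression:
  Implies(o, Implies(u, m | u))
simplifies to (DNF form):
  True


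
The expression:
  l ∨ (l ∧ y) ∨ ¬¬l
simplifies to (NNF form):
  l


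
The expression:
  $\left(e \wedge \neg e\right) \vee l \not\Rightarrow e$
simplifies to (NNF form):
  $l \wedge \neg e$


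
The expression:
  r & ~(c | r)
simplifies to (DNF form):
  False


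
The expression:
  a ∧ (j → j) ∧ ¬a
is never true.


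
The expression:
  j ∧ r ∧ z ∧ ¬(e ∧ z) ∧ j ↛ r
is never true.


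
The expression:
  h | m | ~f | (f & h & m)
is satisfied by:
  {m: True, h: True, f: False}
  {m: True, h: False, f: False}
  {h: True, m: False, f: False}
  {m: False, h: False, f: False}
  {f: True, m: True, h: True}
  {f: True, m: True, h: False}
  {f: True, h: True, m: False}


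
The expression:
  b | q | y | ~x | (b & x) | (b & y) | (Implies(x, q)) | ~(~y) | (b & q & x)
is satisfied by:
  {b: True, y: True, q: True, x: False}
  {b: True, y: True, q: False, x: False}
  {b: True, q: True, x: False, y: False}
  {b: True, q: False, x: False, y: False}
  {y: True, q: True, x: False, b: False}
  {y: True, q: False, x: False, b: False}
  {q: True, y: False, x: False, b: False}
  {q: False, y: False, x: False, b: False}
  {b: True, y: True, x: True, q: True}
  {b: True, y: True, x: True, q: False}
  {b: True, x: True, q: True, y: False}
  {b: True, x: True, q: False, y: False}
  {x: True, y: True, q: True, b: False}
  {x: True, y: True, q: False, b: False}
  {x: True, q: True, y: False, b: False}


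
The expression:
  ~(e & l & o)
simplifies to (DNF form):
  ~e | ~l | ~o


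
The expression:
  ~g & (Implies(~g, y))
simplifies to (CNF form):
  y & ~g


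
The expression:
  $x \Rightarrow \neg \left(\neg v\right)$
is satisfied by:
  {v: True, x: False}
  {x: False, v: False}
  {x: True, v: True}


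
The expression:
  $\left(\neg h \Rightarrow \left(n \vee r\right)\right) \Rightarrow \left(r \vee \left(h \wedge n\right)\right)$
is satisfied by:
  {r: True, h: False, n: False}
  {r: True, n: True, h: False}
  {r: True, h: True, n: False}
  {r: True, n: True, h: True}
  {n: False, h: False, r: False}
  {n: True, h: True, r: False}


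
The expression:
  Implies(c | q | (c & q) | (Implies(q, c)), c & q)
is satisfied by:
  {c: True, q: True}


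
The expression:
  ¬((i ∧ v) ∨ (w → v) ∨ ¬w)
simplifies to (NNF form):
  w ∧ ¬v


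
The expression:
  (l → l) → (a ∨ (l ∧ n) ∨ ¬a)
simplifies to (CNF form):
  True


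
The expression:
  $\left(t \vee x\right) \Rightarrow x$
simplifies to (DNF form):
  $x \vee \neg t$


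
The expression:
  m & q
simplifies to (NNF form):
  m & q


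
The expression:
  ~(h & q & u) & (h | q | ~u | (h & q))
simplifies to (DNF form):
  ~u | (h & ~q) | (q & ~h)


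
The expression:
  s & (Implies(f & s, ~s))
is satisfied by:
  {s: True, f: False}


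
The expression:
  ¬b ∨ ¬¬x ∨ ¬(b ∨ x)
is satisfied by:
  {x: True, b: False}
  {b: False, x: False}
  {b: True, x: True}


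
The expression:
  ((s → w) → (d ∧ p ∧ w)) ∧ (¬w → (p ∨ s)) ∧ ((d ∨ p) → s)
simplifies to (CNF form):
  s ∧ (d ∨ ¬w) ∧ (p ∨ ¬w)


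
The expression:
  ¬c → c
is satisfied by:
  {c: True}


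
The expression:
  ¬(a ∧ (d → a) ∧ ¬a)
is always true.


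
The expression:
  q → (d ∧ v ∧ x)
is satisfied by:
  {x: True, v: True, d: True, q: False}
  {x: True, v: True, d: False, q: False}
  {x: True, d: True, v: False, q: False}
  {x: True, d: False, v: False, q: False}
  {v: True, d: True, x: False, q: False}
  {v: True, x: False, d: False, q: False}
  {v: False, d: True, x: False, q: False}
  {v: False, x: False, d: False, q: False}
  {x: True, q: True, v: True, d: True}


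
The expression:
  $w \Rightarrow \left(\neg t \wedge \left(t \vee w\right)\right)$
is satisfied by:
  {w: False, t: False}
  {t: True, w: False}
  {w: True, t: False}


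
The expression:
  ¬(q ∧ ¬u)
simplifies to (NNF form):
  u ∨ ¬q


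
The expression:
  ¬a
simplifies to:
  ¬a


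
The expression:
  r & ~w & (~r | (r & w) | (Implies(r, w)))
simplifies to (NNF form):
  False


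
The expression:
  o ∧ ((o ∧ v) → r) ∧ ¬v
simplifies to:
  o ∧ ¬v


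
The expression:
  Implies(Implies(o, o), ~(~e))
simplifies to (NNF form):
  e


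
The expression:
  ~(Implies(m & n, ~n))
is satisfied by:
  {m: True, n: True}


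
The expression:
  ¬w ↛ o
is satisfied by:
  {o: False, w: False}


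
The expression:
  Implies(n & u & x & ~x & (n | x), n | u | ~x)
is always true.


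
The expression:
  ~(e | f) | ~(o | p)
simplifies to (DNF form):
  (~e & ~f) | (~o & ~p) | (~e & ~f & ~o) | (~e & ~f & ~p) | (~e & ~o & ~p) | (~f & ~o & ~p) | (~e & ~f & ~o & ~p)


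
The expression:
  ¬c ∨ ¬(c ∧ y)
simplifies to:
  ¬c ∨ ¬y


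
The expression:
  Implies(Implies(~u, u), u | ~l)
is always true.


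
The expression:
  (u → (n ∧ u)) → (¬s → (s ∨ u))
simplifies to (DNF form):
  s ∨ u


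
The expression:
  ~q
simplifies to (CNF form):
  ~q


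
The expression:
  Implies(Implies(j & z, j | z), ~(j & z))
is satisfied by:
  {z: False, j: False}
  {j: True, z: False}
  {z: True, j: False}


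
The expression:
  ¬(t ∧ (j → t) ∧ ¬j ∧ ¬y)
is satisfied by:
  {y: True, j: True, t: False}
  {y: True, j: False, t: False}
  {j: True, y: False, t: False}
  {y: False, j: False, t: False}
  {y: True, t: True, j: True}
  {y: True, t: True, j: False}
  {t: True, j: True, y: False}


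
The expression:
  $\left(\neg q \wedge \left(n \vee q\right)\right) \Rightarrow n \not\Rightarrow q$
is always true.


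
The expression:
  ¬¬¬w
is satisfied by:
  {w: False}


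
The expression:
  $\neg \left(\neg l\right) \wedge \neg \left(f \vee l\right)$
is never true.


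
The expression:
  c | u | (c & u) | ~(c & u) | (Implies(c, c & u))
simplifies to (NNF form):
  True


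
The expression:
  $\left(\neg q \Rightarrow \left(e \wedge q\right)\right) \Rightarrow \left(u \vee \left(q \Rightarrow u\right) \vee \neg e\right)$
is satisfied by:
  {u: True, e: False, q: False}
  {e: False, q: False, u: False}
  {u: True, q: True, e: False}
  {q: True, e: False, u: False}
  {u: True, e: True, q: False}
  {e: True, u: False, q: False}
  {u: True, q: True, e: True}


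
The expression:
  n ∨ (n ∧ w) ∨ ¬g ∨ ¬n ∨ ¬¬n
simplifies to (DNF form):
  True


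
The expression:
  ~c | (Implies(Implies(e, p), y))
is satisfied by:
  {y: True, e: True, p: False, c: False}
  {y: True, e: False, p: False, c: False}
  {y: True, p: True, e: True, c: False}
  {y: True, p: True, e: False, c: False}
  {e: True, y: False, p: False, c: False}
  {y: False, e: False, p: False, c: False}
  {p: True, e: True, y: False, c: False}
  {p: True, y: False, e: False, c: False}
  {y: True, c: True, e: True, p: False}
  {y: True, c: True, e: False, p: False}
  {y: True, c: True, p: True, e: True}
  {y: True, c: True, p: True, e: False}
  {c: True, e: True, p: False, y: False}


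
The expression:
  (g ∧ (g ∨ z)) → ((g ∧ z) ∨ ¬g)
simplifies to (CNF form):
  z ∨ ¬g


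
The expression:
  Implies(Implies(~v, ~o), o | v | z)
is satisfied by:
  {o: True, v: True, z: True}
  {o: True, v: True, z: False}
  {o: True, z: True, v: False}
  {o: True, z: False, v: False}
  {v: True, z: True, o: False}
  {v: True, z: False, o: False}
  {z: True, v: False, o: False}


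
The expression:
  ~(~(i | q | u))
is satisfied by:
  {i: True, q: True, u: True}
  {i: True, q: True, u: False}
  {i: True, u: True, q: False}
  {i: True, u: False, q: False}
  {q: True, u: True, i: False}
  {q: True, u: False, i: False}
  {u: True, q: False, i: False}


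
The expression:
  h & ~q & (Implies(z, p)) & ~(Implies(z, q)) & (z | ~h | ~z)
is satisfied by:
  {h: True, z: True, p: True, q: False}


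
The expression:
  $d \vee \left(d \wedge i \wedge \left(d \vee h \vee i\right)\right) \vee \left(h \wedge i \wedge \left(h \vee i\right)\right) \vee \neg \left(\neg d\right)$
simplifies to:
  $d \vee \left(h \wedge i\right)$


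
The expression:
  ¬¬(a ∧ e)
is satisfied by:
  {a: True, e: True}


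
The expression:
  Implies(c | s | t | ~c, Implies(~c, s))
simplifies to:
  c | s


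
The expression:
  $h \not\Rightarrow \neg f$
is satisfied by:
  {h: True, f: True}


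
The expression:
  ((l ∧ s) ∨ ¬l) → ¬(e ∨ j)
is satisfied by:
  {l: True, j: False, s: False, e: False}
  {l: False, j: False, s: False, e: False}
  {e: True, l: True, j: False, s: False}
  {s: True, l: True, j: False, e: False}
  {s: True, l: False, j: False, e: False}
  {j: True, l: True, e: False, s: False}
  {e: True, j: True, l: True, s: False}


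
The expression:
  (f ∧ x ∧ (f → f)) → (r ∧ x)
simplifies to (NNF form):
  r ∨ ¬f ∨ ¬x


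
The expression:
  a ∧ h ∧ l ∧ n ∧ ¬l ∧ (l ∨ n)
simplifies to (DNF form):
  False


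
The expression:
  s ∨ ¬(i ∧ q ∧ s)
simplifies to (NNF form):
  True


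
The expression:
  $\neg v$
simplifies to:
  $\neg v$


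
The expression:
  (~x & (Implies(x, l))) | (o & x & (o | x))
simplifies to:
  o | ~x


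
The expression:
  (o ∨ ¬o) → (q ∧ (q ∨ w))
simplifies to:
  q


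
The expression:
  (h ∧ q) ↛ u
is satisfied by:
  {h: True, q: True, u: False}


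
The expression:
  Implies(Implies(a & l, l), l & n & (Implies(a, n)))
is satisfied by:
  {n: True, l: True}


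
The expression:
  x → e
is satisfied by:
  {e: True, x: False}
  {x: False, e: False}
  {x: True, e: True}


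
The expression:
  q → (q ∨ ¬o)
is always true.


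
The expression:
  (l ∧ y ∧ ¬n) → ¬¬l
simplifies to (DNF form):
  True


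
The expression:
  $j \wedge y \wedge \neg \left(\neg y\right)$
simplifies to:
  $j \wedge y$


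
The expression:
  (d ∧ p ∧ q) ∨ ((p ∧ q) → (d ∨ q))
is always true.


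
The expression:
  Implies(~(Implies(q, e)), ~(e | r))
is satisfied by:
  {e: True, q: False, r: False}
  {e: False, q: False, r: False}
  {r: True, e: True, q: False}
  {r: True, e: False, q: False}
  {q: True, e: True, r: False}
  {q: True, e: False, r: False}
  {q: True, r: True, e: True}


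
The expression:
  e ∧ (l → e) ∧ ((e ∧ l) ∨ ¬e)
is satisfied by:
  {e: True, l: True}


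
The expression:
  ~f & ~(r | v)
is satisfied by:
  {v: False, r: False, f: False}


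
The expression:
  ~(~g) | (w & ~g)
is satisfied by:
  {g: True, w: True}
  {g: True, w: False}
  {w: True, g: False}


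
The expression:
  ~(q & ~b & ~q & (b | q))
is always true.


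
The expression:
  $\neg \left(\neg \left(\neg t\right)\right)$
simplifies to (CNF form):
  $\neg t$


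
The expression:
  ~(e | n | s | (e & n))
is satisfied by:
  {n: False, e: False, s: False}


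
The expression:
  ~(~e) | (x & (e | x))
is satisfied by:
  {x: True, e: True}
  {x: True, e: False}
  {e: True, x: False}


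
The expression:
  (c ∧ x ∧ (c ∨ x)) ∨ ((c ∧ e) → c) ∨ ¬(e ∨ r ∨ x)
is always true.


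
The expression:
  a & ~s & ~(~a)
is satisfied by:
  {a: True, s: False}


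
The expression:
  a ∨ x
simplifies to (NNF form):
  a ∨ x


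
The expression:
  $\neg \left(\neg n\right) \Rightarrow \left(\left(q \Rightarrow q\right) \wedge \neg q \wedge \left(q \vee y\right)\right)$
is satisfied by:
  {y: True, q: False, n: False}
  {q: False, n: False, y: False}
  {y: True, q: True, n: False}
  {q: True, y: False, n: False}
  {n: True, y: True, q: False}


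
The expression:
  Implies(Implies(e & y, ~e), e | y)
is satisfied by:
  {y: True, e: True}
  {y: True, e: False}
  {e: True, y: False}


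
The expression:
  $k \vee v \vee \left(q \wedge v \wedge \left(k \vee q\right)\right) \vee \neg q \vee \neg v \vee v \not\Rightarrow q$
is always true.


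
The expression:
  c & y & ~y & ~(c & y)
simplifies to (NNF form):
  False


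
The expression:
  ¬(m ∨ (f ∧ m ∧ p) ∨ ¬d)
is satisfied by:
  {d: True, m: False}


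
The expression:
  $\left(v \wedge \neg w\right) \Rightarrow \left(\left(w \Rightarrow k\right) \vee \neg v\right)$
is always true.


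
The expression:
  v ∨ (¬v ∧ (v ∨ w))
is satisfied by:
  {v: True, w: True}
  {v: True, w: False}
  {w: True, v: False}


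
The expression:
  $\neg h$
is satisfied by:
  {h: False}


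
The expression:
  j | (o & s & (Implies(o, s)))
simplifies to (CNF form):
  (j | o) & (j | s)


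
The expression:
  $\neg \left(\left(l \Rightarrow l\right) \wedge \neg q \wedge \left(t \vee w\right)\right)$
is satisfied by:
  {q: True, t: False, w: False}
  {q: True, w: True, t: False}
  {q: True, t: True, w: False}
  {q: True, w: True, t: True}
  {w: False, t: False, q: False}


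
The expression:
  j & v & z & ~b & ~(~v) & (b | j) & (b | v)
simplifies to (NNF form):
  j & v & z & ~b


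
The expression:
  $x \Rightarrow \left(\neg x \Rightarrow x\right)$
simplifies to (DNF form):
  $\text{True}$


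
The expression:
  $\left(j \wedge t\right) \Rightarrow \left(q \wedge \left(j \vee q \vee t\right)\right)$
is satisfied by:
  {q: True, t: False, j: False}
  {t: False, j: False, q: False}
  {j: True, q: True, t: False}
  {j: True, t: False, q: False}
  {q: True, t: True, j: False}
  {t: True, q: False, j: False}
  {j: True, t: True, q: True}


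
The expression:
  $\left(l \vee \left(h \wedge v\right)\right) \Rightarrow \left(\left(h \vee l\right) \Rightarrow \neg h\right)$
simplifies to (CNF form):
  $\left(\neg h \vee \neg l\right) \wedge \left(\neg h \vee \neg v\right)$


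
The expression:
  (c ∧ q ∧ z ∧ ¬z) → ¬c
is always true.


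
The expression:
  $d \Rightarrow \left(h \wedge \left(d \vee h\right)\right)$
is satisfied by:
  {h: True, d: False}
  {d: False, h: False}
  {d: True, h: True}


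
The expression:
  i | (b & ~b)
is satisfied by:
  {i: True}


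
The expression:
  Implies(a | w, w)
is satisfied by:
  {w: True, a: False}
  {a: False, w: False}
  {a: True, w: True}


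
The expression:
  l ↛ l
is never true.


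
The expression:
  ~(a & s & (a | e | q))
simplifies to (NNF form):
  ~a | ~s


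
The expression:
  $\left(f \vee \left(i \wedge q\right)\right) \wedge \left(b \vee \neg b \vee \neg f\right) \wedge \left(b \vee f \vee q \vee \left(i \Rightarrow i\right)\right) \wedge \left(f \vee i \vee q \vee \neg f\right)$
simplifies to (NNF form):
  $f \vee \left(i \wedge q\right)$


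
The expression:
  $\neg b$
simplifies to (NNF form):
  $\neg b$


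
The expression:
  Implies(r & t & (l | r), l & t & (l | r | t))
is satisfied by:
  {l: True, t: False, r: False}
  {t: False, r: False, l: False}
  {l: True, r: True, t: False}
  {r: True, t: False, l: False}
  {l: True, t: True, r: False}
  {t: True, l: False, r: False}
  {l: True, r: True, t: True}


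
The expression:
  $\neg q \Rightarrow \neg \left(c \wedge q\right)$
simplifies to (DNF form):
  $\text{True}$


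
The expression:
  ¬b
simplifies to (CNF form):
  ¬b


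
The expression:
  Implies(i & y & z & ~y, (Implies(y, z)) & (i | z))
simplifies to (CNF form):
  True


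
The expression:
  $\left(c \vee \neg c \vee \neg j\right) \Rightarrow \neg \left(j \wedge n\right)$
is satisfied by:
  {n: False, j: False}
  {j: True, n: False}
  {n: True, j: False}


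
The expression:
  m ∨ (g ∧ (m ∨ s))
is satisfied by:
  {m: True, s: True, g: True}
  {m: True, s: True, g: False}
  {m: True, g: True, s: False}
  {m: True, g: False, s: False}
  {s: True, g: True, m: False}


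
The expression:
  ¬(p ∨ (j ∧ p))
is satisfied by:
  {p: False}


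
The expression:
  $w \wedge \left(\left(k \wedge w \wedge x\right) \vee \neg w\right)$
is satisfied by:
  {w: True, x: True, k: True}


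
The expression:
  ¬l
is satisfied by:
  {l: False}


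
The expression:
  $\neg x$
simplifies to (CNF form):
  $\neg x$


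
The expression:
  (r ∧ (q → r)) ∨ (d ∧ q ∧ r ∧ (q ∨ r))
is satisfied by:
  {r: True}
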